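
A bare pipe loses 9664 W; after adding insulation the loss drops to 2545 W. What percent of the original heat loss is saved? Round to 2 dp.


Savings = ((9664-2545)/9664)*100 = 73.67 %

73.67 %


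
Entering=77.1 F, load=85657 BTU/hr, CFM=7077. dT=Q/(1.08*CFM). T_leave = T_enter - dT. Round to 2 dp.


dT = 85657/(1.08*7077) = 11.2070
T_leave = 77.1 - 11.2070 = 65.89 F

65.89 F


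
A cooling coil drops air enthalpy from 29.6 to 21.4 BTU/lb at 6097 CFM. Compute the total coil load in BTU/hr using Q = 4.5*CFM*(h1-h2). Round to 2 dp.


Q = 4.5 * 6097 * (29.6 - 21.4) = 224979.30 BTU/hr

224979.30 BTU/hr


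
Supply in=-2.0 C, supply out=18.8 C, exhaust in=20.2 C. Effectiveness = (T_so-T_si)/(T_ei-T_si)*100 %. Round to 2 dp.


eff = (18.8-(-2.0))/(20.2-(-2.0))*100 = 93.69 %

93.69 %


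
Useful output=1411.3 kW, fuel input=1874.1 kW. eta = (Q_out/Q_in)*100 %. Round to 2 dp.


eta = (1411.3/1874.1)*100 = 75.31 %

75.31 %


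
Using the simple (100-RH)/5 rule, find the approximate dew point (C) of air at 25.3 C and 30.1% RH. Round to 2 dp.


Td = 25.3 - (100-30.1)/5 = 11.32 C

11.32 C


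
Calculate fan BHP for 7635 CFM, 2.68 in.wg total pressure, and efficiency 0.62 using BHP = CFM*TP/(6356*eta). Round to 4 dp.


BHP = 7635 * 2.68 / (6356 * 0.62) = 5.1924 hp

5.1924 hp


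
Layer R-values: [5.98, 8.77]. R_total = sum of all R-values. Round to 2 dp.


R_total = 5.98 + 8.77 = 14.75

14.75


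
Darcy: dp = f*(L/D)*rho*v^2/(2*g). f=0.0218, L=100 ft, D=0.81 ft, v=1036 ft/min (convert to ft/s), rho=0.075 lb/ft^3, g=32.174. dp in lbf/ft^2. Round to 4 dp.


v_fps = 1036/60 = 17.2667 ft/s
dp = 0.0218*(100/0.81)*0.075*17.2667^2/(2*32.174) = 0.9352 lbf/ft^2

0.9352 lbf/ft^2


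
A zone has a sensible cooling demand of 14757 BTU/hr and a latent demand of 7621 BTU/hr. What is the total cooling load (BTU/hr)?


Qt = 14757 + 7621 = 22378 BTU/hr

22378 BTU/hr


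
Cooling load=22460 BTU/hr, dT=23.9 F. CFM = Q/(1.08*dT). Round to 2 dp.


CFM = 22460 / (1.08 * 23.9) = 870.14

870.14 CFM


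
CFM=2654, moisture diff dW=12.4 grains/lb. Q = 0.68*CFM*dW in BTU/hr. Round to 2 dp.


Q = 0.68 * 2654 * 12.4 = 22378.53 BTU/hr

22378.53 BTU/hr


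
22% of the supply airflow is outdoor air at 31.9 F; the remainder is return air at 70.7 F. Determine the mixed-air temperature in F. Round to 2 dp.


T_mix = 0.22*31.9 + 0.78*70.7 = 62.16 F

62.16 F


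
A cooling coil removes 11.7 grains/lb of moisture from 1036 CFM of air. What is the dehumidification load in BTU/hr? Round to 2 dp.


Q = 0.68 * 1036 * 11.7 = 8242.42 BTU/hr

8242.42 BTU/hr


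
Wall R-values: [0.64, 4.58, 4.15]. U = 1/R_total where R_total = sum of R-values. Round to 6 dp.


R_total = 0.64 + 4.58 + 4.15 = 9.37
U = 1/9.37 = 0.106724

0.106724


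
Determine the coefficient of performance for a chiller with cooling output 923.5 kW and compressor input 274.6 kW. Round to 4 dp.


COP = 923.5 / 274.6 = 3.3631

3.3631


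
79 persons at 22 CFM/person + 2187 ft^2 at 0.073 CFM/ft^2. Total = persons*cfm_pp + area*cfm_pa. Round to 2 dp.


Total = 79*22 + 2187*0.073 = 1897.65 CFM

1897.65 CFM


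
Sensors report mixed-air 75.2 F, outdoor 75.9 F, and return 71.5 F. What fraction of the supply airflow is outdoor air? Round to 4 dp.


frac = (75.2 - 71.5) / (75.9 - 71.5) = 0.8409

0.8409


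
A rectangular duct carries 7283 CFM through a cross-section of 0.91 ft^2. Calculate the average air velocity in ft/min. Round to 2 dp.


V = 7283 / 0.91 = 8003.30 ft/min

8003.30 ft/min


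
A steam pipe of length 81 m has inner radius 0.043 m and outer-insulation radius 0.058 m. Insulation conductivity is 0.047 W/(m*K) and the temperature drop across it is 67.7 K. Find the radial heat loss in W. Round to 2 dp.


Q = 2*pi*0.047*81*67.7/ln(0.058/0.043) = 5411.62 W

5411.62 W


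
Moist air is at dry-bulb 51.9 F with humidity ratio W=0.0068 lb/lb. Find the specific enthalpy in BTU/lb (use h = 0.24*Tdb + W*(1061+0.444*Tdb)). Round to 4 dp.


h = 0.24*51.9 + 0.0068*(1061+0.444*51.9) = 19.8275 BTU/lb

19.8275 BTU/lb


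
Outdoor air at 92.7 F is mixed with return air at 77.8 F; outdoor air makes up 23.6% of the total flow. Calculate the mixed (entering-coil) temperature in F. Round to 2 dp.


T_mix = 77.8 + (23.6/100)*(92.7-77.8) = 81.32 F

81.32 F


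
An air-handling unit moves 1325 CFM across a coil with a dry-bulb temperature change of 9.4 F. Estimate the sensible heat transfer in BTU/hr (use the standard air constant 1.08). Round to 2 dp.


Q = 1.08 * 1325 * 9.4 = 13451.40 BTU/hr

13451.40 BTU/hr


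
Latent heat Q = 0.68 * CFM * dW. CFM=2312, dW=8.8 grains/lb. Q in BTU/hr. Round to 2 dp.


Q = 0.68 * 2312 * 8.8 = 13835.01 BTU/hr

13835.01 BTU/hr


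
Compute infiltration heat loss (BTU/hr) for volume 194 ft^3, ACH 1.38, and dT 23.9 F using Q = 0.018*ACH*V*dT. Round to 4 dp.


Q = 0.018 * 1.38 * 194 * 23.9 = 115.1731 BTU/hr

115.1731 BTU/hr


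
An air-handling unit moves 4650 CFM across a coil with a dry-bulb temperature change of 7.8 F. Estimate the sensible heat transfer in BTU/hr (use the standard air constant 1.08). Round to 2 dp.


Q = 1.08 * 4650 * 7.8 = 39171.60 BTU/hr

39171.60 BTU/hr


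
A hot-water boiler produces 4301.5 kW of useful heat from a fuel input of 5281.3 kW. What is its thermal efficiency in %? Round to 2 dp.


eta = (4301.5/5281.3)*100 = 81.45 %

81.45 %


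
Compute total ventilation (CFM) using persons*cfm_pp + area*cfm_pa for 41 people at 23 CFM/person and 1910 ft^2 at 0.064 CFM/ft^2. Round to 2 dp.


Total = 41*23 + 1910*0.064 = 1065.24 CFM

1065.24 CFM


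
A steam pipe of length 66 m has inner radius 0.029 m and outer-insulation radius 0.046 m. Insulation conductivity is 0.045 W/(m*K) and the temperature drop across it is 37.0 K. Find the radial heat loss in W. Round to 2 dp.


Q = 2*pi*0.045*66*37.0/ln(0.046/0.029) = 1496.62 W

1496.62 W


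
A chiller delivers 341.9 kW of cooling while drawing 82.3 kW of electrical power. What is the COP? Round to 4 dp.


COP = 341.9 / 82.3 = 4.1543

4.1543


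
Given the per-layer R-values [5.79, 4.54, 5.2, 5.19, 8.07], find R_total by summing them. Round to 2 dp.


R_total = 5.79 + 4.54 + 5.2 + 5.19 + 8.07 = 28.79

28.79


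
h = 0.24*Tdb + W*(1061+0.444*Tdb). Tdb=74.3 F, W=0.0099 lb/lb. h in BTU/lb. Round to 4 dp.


h = 0.24*74.3 + 0.0099*(1061+0.444*74.3) = 28.6625 BTU/lb

28.6625 BTU/lb


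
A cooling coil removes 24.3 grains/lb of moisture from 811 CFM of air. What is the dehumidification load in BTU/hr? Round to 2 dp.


Q = 0.68 * 811 * 24.3 = 13400.96 BTU/hr

13400.96 BTU/hr


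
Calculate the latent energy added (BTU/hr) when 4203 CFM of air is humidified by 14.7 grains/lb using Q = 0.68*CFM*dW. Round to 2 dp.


Q = 0.68 * 4203 * 14.7 = 42013.19 BTU/hr

42013.19 BTU/hr


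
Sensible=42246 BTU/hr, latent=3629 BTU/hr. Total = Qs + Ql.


Qt = 42246 + 3629 = 45875 BTU/hr

45875 BTU/hr


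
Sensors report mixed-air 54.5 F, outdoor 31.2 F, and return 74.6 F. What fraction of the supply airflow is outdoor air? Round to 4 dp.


frac = (54.5 - 74.6) / (31.2 - 74.6) = 0.4631

0.4631


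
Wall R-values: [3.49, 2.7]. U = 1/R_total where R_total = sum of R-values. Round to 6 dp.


R_total = 3.49 + 2.7 = 6.19
U = 1/6.19 = 0.161551

0.161551


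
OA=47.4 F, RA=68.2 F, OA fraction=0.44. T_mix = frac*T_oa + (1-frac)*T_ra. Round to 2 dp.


T_mix = 0.44*47.4 + 0.56*68.2 = 59.05 F

59.05 F


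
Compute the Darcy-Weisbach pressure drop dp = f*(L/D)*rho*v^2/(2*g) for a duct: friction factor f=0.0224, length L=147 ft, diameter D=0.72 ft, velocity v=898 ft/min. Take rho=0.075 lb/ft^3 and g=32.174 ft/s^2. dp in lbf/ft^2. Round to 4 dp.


v_fps = 898/60 = 14.9667 ft/s
dp = 0.0224*(147/0.72)*0.075*14.9667^2/(2*32.174) = 1.1940 lbf/ft^2

1.1940 lbf/ft^2


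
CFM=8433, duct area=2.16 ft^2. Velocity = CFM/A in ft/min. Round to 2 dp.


V = 8433 / 2.16 = 3904.17 ft/min

3904.17 ft/min


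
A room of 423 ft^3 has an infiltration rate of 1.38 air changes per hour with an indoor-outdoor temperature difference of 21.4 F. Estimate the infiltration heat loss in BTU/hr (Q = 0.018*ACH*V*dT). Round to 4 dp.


Q = 0.018 * 1.38 * 423 * 21.4 = 224.8566 BTU/hr

224.8566 BTU/hr


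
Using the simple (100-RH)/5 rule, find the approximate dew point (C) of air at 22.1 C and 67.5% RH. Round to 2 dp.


Td = 22.1 - (100-67.5)/5 = 15.60 C

15.60 C


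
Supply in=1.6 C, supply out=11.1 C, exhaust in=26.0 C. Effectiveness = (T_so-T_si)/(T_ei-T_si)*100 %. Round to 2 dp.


eff = (11.1-1.6)/(26.0-1.6)*100 = 38.93 %

38.93 %


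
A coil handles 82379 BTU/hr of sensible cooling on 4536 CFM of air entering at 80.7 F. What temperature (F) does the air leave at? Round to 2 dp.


dT = 82379/(1.08*4536) = 16.8159
T_leave = 80.7 - 16.8159 = 63.88 F

63.88 F


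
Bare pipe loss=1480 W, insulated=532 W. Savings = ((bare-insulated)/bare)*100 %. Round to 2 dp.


Savings = ((1480-532)/1480)*100 = 64.05 %

64.05 %


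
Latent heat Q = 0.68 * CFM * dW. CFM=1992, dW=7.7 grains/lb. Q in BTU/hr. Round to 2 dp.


Q = 0.68 * 1992 * 7.7 = 10430.11 BTU/hr

10430.11 BTU/hr


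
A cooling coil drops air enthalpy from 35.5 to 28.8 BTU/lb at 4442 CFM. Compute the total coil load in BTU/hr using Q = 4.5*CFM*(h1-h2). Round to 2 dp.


Q = 4.5 * 4442 * (35.5 - 28.8) = 133926.30 BTU/hr

133926.30 BTU/hr


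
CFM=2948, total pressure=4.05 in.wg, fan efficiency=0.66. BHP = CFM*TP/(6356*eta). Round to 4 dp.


BHP = 2948 * 4.05 / (6356 * 0.66) = 2.8461 hp

2.8461 hp


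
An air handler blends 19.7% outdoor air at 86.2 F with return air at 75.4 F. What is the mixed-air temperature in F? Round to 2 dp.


T_mix = 75.4 + (19.7/100)*(86.2-75.4) = 77.53 F

77.53 F


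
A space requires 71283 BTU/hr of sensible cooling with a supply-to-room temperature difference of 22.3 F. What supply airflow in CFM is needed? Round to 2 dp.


CFM = 71283 / (1.08 * 22.3) = 2959.77

2959.77 CFM


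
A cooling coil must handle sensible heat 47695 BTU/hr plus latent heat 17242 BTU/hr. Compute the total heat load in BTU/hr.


Qt = 47695 + 17242 = 64937 BTU/hr

64937 BTU/hr


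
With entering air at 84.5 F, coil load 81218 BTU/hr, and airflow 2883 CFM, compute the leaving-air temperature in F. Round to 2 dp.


dT = 81218/(1.08*2883) = 26.0846
T_leave = 84.5 - 26.0846 = 58.42 F

58.42 F


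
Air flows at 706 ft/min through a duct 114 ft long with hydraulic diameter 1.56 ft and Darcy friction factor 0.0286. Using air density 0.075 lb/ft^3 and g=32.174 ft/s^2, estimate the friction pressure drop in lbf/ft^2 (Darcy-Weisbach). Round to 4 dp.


v_fps = 706/60 = 11.7667 ft/s
dp = 0.0286*(114/1.56)*0.075*11.7667^2/(2*32.174) = 0.3373 lbf/ft^2

0.3373 lbf/ft^2


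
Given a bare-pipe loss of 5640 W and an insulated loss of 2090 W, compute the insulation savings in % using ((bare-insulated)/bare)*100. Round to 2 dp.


Savings = ((5640-2090)/5640)*100 = 62.94 %

62.94 %


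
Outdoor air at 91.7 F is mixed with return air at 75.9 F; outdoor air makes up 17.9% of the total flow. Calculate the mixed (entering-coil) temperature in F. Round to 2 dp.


T_mix = 75.9 + (17.9/100)*(91.7-75.9) = 78.73 F

78.73 F


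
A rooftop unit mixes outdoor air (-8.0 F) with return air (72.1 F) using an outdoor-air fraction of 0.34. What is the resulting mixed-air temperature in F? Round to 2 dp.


T_mix = 0.34*(-8.0) + 0.66*72.1 = 44.87 F

44.87 F


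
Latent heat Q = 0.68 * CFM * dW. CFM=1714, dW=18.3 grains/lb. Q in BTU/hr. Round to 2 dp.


Q = 0.68 * 1714 * 18.3 = 21329.02 BTU/hr

21329.02 BTU/hr


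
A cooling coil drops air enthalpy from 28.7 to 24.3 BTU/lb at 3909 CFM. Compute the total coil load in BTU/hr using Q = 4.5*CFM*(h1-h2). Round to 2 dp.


Q = 4.5 * 3909 * (28.7 - 24.3) = 77398.20 BTU/hr

77398.20 BTU/hr


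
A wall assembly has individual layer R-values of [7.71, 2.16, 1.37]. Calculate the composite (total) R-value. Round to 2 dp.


R_total = 7.71 + 2.16 + 1.37 = 11.24

11.24


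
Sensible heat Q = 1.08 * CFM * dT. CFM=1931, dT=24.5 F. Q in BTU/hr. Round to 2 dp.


Q = 1.08 * 1931 * 24.5 = 51094.26 BTU/hr

51094.26 BTU/hr


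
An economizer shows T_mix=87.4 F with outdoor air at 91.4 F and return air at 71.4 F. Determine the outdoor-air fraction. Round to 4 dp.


frac = (87.4 - 71.4) / (91.4 - 71.4) = 0.8000

0.8000


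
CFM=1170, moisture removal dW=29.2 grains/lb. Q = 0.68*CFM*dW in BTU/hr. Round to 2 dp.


Q = 0.68 * 1170 * 29.2 = 23231.52 BTU/hr

23231.52 BTU/hr


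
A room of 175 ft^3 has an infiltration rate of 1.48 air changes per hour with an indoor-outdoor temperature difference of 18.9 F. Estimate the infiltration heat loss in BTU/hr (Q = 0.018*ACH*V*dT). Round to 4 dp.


Q = 0.018 * 1.48 * 175 * 18.9 = 88.1118 BTU/hr

88.1118 BTU/hr


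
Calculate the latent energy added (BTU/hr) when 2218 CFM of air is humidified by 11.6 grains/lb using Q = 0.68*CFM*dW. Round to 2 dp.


Q = 0.68 * 2218 * 11.6 = 17495.58 BTU/hr

17495.58 BTU/hr


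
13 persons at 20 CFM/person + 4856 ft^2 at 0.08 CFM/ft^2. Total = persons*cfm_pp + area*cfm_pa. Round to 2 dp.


Total = 13*20 + 4856*0.08 = 648.48 CFM

648.48 CFM


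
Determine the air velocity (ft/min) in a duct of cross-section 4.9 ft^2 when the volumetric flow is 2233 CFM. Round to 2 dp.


V = 2233 / 4.9 = 455.71 ft/min

455.71 ft/min


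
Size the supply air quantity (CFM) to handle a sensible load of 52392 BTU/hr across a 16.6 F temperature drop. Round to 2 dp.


CFM = 52392 / (1.08 * 16.6) = 2922.36

2922.36 CFM


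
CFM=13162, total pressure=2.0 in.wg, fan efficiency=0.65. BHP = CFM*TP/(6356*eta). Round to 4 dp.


BHP = 13162 * 2.0 / (6356 * 0.65) = 6.3717 hp

6.3717 hp


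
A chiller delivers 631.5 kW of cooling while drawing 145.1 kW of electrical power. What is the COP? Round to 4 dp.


COP = 631.5 / 145.1 = 4.3522

4.3522


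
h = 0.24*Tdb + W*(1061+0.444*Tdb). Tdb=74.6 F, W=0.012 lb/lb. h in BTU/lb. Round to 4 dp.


h = 0.24*74.6 + 0.012*(1061+0.444*74.6) = 31.0335 BTU/lb

31.0335 BTU/lb


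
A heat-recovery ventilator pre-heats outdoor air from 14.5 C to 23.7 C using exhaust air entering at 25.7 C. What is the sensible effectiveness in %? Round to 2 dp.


eff = (23.7-14.5)/(25.7-14.5)*100 = 82.14 %

82.14 %


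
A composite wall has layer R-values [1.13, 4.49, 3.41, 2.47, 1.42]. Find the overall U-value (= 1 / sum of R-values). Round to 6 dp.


R_total = 1.13 + 4.49 + 3.41 + 2.47 + 1.42 = 12.92
U = 1/12.92 = 0.077399

0.077399


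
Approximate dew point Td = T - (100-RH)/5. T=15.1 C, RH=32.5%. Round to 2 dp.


Td = 15.1 - (100-32.5)/5 = 1.60 C

1.60 C


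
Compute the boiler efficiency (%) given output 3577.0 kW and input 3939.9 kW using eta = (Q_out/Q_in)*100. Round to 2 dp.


eta = (3577.0/3939.9)*100 = 90.79 %

90.79 %


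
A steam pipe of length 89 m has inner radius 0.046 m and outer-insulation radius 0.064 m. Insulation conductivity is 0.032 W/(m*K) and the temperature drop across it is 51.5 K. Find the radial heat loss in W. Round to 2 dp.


Q = 2*pi*0.032*89*51.5/ln(0.064/0.046) = 2790.58 W

2790.58 W


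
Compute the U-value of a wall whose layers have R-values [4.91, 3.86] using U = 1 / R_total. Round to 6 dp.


R_total = 4.91 + 3.86 = 8.77
U = 1/8.77 = 0.114025

0.114025


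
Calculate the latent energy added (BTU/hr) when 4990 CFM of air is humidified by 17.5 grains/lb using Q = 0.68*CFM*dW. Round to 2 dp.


Q = 0.68 * 4990 * 17.5 = 59381.00 BTU/hr

59381.00 BTU/hr


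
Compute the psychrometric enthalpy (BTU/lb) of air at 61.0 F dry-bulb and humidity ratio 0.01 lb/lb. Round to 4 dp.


h = 0.24*61.0 + 0.01*(1061+0.444*61.0) = 25.5208 BTU/lb

25.5208 BTU/lb


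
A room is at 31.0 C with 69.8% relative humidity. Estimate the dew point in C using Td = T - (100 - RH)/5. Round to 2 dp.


Td = 31.0 - (100-69.8)/5 = 24.96 C

24.96 C


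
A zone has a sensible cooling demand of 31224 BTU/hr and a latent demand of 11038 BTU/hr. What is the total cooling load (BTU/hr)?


Qt = 31224 + 11038 = 42262 BTU/hr

42262 BTU/hr


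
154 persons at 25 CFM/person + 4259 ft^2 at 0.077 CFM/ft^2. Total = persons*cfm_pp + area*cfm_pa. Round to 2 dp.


Total = 154*25 + 4259*0.077 = 4177.94 CFM

4177.94 CFM


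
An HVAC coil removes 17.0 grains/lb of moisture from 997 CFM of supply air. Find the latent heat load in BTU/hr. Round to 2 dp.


Q = 0.68 * 997 * 17.0 = 11525.32 BTU/hr

11525.32 BTU/hr


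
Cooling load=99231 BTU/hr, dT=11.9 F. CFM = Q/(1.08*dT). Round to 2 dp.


CFM = 99231 / (1.08 * 11.9) = 7721.06

7721.06 CFM


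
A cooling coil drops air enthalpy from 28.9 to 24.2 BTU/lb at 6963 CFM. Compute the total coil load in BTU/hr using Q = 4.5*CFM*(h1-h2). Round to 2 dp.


Q = 4.5 * 6963 * (28.9 - 24.2) = 147267.45 BTU/hr

147267.45 BTU/hr


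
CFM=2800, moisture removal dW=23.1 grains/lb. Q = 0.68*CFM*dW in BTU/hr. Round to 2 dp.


Q = 0.68 * 2800 * 23.1 = 43982.40 BTU/hr

43982.40 BTU/hr


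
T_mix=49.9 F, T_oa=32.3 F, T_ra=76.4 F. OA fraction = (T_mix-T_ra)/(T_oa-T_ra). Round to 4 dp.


frac = (49.9 - 76.4) / (32.3 - 76.4) = 0.6009

0.6009


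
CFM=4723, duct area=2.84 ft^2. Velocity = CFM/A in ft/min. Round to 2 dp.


V = 4723 / 2.84 = 1663.03 ft/min

1663.03 ft/min


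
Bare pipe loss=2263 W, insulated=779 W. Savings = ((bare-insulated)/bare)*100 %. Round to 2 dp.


Savings = ((2263-779)/2263)*100 = 65.58 %

65.58 %


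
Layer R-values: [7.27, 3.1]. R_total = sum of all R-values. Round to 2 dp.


R_total = 7.27 + 3.1 = 10.37

10.37


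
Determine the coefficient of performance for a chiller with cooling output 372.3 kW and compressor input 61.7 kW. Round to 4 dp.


COP = 372.3 / 61.7 = 6.0340

6.0340


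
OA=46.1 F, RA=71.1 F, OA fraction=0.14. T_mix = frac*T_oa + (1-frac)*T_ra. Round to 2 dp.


T_mix = 0.14*46.1 + 0.86*71.1 = 67.60 F

67.60 F


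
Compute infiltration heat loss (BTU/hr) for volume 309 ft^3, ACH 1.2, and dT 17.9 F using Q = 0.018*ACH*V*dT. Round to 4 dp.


Q = 0.018 * 1.2 * 309 * 17.9 = 119.4718 BTU/hr

119.4718 BTU/hr


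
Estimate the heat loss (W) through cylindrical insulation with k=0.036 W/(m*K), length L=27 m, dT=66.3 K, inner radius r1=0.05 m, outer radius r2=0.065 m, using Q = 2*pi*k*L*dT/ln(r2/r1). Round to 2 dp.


Q = 2*pi*0.036*27*66.3/ln(0.065/0.05) = 1543.32 W

1543.32 W


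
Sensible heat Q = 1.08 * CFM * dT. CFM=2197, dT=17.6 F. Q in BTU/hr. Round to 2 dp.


Q = 1.08 * 2197 * 17.6 = 41760.58 BTU/hr

41760.58 BTU/hr


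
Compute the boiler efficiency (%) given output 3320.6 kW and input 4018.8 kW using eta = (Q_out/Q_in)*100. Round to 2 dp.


eta = (3320.6/4018.8)*100 = 82.63 %

82.63 %


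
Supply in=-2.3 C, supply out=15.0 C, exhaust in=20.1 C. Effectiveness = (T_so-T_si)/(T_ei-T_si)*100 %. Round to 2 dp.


eff = (15.0-(-2.3))/(20.1-(-2.3))*100 = 77.23 %

77.23 %


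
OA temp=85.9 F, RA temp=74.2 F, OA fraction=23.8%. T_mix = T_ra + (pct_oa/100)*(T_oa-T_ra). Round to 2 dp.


T_mix = 74.2 + (23.8/100)*(85.9-74.2) = 76.98 F

76.98 F


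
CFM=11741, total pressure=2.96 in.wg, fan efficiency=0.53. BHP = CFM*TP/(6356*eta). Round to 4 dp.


BHP = 11741 * 2.96 / (6356 * 0.53) = 10.3166 hp

10.3166 hp


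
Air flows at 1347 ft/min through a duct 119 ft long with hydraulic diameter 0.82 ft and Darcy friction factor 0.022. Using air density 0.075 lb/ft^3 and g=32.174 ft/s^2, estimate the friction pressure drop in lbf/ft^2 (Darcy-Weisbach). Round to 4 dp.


v_fps = 1347/60 = 22.45 ft/s
dp = 0.022*(119/0.82)*0.075*22.45^2/(2*32.174) = 1.8755 lbf/ft^2

1.8755 lbf/ft^2


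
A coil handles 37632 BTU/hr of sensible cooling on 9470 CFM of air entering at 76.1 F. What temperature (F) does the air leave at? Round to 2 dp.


dT = 37632/(1.08*9470) = 3.6795
T_leave = 76.1 - 3.6795 = 72.42 F

72.42 F


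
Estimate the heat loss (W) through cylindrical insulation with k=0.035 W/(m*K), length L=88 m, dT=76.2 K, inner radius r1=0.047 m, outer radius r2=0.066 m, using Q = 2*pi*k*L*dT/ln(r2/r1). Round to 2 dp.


Q = 2*pi*0.035*88*76.2/ln(0.066/0.047) = 4343.47 W

4343.47 W


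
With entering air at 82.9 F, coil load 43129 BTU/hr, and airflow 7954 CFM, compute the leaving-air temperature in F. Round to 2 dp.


dT = 43129/(1.08*7954) = 5.0207
T_leave = 82.9 - 5.0207 = 77.88 F

77.88 F


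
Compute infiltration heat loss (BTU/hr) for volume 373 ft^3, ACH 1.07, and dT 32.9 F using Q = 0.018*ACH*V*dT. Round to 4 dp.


Q = 0.018 * 1.07 * 373 * 32.9 = 236.3529 BTU/hr

236.3529 BTU/hr


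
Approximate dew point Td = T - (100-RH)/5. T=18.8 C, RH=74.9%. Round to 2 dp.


Td = 18.8 - (100-74.9)/5 = 13.78 C

13.78 C


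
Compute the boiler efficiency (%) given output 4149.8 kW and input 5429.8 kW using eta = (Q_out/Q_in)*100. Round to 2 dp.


eta = (4149.8/5429.8)*100 = 76.43 %

76.43 %


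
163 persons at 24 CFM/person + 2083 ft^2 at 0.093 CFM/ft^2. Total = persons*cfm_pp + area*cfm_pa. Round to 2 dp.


Total = 163*24 + 2083*0.093 = 4105.72 CFM

4105.72 CFM


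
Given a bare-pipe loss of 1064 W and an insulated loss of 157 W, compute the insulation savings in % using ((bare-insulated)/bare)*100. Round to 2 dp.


Savings = ((1064-157)/1064)*100 = 85.24 %

85.24 %


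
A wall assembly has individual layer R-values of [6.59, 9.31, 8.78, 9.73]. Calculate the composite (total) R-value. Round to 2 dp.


R_total = 6.59 + 9.31 + 8.78 + 9.73 = 34.41

34.41


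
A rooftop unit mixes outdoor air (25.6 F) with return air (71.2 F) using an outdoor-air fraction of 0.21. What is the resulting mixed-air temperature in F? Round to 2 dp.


T_mix = 0.21*25.6 + 0.79*71.2 = 61.62 F

61.62 F


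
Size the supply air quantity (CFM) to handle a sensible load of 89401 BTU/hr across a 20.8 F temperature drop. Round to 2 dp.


CFM = 89401 / (1.08 * 20.8) = 3979.75

3979.75 CFM


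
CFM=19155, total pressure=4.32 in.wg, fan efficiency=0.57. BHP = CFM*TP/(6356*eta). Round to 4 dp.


BHP = 19155 * 4.32 / (6356 * 0.57) = 22.8406 hp

22.8406 hp


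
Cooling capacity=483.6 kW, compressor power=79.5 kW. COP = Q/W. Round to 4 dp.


COP = 483.6 / 79.5 = 6.0830

6.0830


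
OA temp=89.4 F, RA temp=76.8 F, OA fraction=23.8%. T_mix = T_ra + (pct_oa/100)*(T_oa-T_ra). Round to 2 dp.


T_mix = 76.8 + (23.8/100)*(89.4-76.8) = 79.80 F

79.80 F


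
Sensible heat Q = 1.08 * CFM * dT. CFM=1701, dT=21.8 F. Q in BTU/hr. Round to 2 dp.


Q = 1.08 * 1701 * 21.8 = 40048.34 BTU/hr

40048.34 BTU/hr


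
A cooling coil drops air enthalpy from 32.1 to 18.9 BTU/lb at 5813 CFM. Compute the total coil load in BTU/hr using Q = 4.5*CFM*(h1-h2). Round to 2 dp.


Q = 4.5 * 5813 * (32.1 - 18.9) = 345292.20 BTU/hr

345292.20 BTU/hr


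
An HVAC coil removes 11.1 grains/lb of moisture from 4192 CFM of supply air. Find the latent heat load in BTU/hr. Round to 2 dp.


Q = 0.68 * 4192 * 11.1 = 31641.22 BTU/hr

31641.22 BTU/hr


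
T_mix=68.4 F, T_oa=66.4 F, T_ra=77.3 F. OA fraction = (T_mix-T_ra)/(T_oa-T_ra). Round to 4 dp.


frac = (68.4 - 77.3) / (66.4 - 77.3) = 0.8165

0.8165


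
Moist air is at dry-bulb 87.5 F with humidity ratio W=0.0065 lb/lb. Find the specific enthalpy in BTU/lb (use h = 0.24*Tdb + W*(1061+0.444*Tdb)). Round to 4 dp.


h = 0.24*87.5 + 0.0065*(1061+0.444*87.5) = 28.1490 BTU/lb

28.1490 BTU/lb


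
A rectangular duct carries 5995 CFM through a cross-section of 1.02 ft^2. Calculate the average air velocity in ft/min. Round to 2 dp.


V = 5995 / 1.02 = 5877.45 ft/min

5877.45 ft/min


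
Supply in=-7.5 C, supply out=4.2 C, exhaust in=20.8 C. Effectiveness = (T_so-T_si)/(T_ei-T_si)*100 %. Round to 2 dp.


eff = (4.2-(-7.5))/(20.8-(-7.5))*100 = 41.34 %

41.34 %


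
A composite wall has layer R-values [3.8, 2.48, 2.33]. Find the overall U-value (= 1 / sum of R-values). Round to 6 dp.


R_total = 3.8 + 2.48 + 2.33 = 8.61
U = 1/8.61 = 0.116144

0.116144


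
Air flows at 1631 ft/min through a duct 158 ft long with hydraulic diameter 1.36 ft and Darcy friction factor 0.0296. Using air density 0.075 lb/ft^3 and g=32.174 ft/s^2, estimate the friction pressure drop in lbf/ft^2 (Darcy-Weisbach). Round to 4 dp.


v_fps = 1631/60 = 27.1833 ft/s
dp = 0.0296*(158/1.36)*0.075*27.1833^2/(2*32.174) = 2.9617 lbf/ft^2

2.9617 lbf/ft^2


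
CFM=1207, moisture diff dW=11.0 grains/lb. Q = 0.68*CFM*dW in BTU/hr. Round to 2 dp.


Q = 0.68 * 1207 * 11.0 = 9028.36 BTU/hr

9028.36 BTU/hr


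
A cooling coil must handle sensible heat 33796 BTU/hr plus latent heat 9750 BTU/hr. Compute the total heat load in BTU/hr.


Qt = 33796 + 9750 = 43546 BTU/hr

43546 BTU/hr


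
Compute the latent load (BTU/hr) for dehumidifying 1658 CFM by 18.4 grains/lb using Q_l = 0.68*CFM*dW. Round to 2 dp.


Q = 0.68 * 1658 * 18.4 = 20744.90 BTU/hr

20744.90 BTU/hr


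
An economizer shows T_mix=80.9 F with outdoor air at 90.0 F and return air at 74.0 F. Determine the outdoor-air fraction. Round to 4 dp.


frac = (80.9 - 74.0) / (90.0 - 74.0) = 0.4313

0.4313


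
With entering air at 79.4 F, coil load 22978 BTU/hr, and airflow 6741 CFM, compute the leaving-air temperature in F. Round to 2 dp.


dT = 22978/(1.08*6741) = 3.1562
T_leave = 79.4 - 3.1562 = 76.24 F

76.24 F


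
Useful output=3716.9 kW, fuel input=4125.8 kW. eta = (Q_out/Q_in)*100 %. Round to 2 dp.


eta = (3716.9/4125.8)*100 = 90.09 %

90.09 %


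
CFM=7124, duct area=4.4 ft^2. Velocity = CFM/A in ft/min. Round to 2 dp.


V = 7124 / 4.4 = 1619.09 ft/min

1619.09 ft/min


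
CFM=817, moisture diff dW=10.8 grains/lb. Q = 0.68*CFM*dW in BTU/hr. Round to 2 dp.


Q = 0.68 * 817 * 10.8 = 6000.05 BTU/hr

6000.05 BTU/hr


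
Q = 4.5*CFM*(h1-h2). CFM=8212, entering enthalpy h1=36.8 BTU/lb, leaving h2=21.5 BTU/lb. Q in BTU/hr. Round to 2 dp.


Q = 4.5 * 8212 * (36.8 - 21.5) = 565396.20 BTU/hr

565396.20 BTU/hr


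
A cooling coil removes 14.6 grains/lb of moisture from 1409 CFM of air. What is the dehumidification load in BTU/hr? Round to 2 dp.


Q = 0.68 * 1409 * 14.6 = 13988.55 BTU/hr

13988.55 BTU/hr


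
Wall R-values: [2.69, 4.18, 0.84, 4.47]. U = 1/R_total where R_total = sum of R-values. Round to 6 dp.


R_total = 2.69 + 4.18 + 0.84 + 4.47 = 12.18
U = 1/12.18 = 0.082102

0.082102


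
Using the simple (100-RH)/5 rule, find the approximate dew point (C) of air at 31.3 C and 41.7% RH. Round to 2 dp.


Td = 31.3 - (100-41.7)/5 = 19.64 C

19.64 C


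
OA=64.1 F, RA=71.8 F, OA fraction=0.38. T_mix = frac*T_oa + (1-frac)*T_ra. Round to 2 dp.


T_mix = 0.38*64.1 + 0.62*71.8 = 68.87 F

68.87 F


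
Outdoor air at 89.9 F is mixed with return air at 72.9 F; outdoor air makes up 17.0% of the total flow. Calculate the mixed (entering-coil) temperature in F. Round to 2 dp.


T_mix = 72.9 + (17.0/100)*(89.9-72.9) = 75.79 F

75.79 F


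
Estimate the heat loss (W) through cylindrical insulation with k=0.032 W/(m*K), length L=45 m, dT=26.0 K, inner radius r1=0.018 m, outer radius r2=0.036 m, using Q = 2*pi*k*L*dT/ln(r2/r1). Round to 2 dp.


Q = 2*pi*0.032*45*26.0/ln(0.036/0.018) = 339.38 W

339.38 W


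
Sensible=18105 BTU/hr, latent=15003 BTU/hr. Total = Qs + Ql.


Qt = 18105 + 15003 = 33108 BTU/hr

33108 BTU/hr


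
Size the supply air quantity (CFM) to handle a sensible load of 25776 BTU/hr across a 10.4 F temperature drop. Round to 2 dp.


CFM = 25776 / (1.08 * 10.4) = 2294.87

2294.87 CFM


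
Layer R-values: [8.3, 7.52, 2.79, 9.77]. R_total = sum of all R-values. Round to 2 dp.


R_total = 8.3 + 7.52 + 2.79 + 9.77 = 28.38

28.38


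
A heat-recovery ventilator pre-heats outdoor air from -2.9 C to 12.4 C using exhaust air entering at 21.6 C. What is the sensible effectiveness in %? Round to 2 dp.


eff = (12.4-(-2.9))/(21.6-(-2.9))*100 = 62.45 %

62.45 %


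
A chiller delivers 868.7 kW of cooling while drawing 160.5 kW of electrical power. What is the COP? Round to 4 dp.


COP = 868.7 / 160.5 = 5.4125

5.4125


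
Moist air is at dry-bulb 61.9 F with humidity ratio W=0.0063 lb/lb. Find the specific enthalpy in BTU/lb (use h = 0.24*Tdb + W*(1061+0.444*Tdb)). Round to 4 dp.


h = 0.24*61.9 + 0.0063*(1061+0.444*61.9) = 21.7134 BTU/lb

21.7134 BTU/lb


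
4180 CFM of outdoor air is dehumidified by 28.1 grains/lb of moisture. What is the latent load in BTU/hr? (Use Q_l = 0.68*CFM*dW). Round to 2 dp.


Q = 0.68 * 4180 * 28.1 = 79871.44 BTU/hr

79871.44 BTU/hr


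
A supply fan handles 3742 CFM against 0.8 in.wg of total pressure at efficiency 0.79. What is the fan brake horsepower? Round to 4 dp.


BHP = 3742 * 0.8 / (6356 * 0.79) = 0.5962 hp

0.5962 hp


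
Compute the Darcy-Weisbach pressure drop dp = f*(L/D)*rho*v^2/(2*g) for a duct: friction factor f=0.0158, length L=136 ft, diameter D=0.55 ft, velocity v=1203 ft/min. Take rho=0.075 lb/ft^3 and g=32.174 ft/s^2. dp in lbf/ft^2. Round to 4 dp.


v_fps = 1203/60 = 20.05 ft/s
dp = 0.0158*(136/0.55)*0.075*20.05^2/(2*32.174) = 1.8306 lbf/ft^2

1.8306 lbf/ft^2


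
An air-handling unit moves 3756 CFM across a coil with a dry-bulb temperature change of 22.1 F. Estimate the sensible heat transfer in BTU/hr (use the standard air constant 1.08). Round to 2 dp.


Q = 1.08 * 3756 * 22.1 = 89648.21 BTU/hr

89648.21 BTU/hr


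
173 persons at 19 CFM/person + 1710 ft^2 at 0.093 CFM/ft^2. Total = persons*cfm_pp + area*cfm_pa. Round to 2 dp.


Total = 173*19 + 1710*0.093 = 3446.03 CFM

3446.03 CFM


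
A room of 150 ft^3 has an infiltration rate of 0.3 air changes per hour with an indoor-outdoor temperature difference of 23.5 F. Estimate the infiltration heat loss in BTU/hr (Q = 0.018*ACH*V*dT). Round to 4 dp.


Q = 0.018 * 0.3 * 150 * 23.5 = 19.0350 BTU/hr

19.0350 BTU/hr


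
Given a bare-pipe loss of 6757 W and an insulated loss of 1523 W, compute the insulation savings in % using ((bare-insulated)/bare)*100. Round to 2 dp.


Savings = ((6757-1523)/6757)*100 = 77.46 %

77.46 %


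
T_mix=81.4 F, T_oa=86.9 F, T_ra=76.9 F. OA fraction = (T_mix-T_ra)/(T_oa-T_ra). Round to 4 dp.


frac = (81.4 - 76.9) / (86.9 - 76.9) = 0.4500

0.4500


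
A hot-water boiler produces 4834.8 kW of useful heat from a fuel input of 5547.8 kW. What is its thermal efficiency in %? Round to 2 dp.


eta = (4834.8/5547.8)*100 = 87.15 %

87.15 %


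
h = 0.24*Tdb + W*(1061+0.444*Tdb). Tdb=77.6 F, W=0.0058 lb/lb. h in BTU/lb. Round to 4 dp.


h = 0.24*77.6 + 0.0058*(1061+0.444*77.6) = 24.9776 BTU/lb

24.9776 BTU/lb


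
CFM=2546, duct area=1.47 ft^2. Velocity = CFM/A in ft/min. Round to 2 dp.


V = 2546 / 1.47 = 1731.97 ft/min

1731.97 ft/min


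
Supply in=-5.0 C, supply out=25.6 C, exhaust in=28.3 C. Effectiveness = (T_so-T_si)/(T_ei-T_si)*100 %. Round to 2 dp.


eff = (25.6-(-5.0))/(28.3-(-5.0))*100 = 91.89 %

91.89 %


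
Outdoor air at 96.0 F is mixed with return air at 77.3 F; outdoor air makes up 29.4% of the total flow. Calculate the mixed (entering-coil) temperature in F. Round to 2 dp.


T_mix = 77.3 + (29.4/100)*(96.0-77.3) = 82.80 F

82.80 F


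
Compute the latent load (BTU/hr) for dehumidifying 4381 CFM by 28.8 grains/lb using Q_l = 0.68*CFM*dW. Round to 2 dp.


Q = 0.68 * 4381 * 28.8 = 85797.50 BTU/hr

85797.50 BTU/hr


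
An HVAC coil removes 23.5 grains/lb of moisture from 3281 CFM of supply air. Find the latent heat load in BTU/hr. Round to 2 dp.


Q = 0.68 * 3281 * 23.5 = 52430.38 BTU/hr

52430.38 BTU/hr


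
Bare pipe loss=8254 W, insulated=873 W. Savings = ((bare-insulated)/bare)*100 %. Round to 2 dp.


Savings = ((8254-873)/8254)*100 = 89.42 %

89.42 %


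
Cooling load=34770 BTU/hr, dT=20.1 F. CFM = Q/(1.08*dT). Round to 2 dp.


CFM = 34770 / (1.08 * 20.1) = 1601.71

1601.71 CFM


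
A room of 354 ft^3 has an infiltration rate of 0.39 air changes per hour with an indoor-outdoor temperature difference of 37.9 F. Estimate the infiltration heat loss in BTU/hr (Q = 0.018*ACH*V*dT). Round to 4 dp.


Q = 0.018 * 0.39 * 354 * 37.9 = 94.1845 BTU/hr

94.1845 BTU/hr


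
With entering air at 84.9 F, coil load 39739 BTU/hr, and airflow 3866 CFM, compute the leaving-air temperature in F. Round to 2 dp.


dT = 39739/(1.08*3866) = 9.5177
T_leave = 84.9 - 9.5177 = 75.38 F

75.38 F


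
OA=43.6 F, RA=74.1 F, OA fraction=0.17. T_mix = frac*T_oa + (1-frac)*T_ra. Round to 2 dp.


T_mix = 0.17*43.6 + 0.83*74.1 = 68.92 F

68.92 F


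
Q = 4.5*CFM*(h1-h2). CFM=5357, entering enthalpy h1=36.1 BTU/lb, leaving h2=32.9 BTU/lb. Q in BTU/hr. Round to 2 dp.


Q = 4.5 * 5357 * (36.1 - 32.9) = 77140.80 BTU/hr

77140.80 BTU/hr


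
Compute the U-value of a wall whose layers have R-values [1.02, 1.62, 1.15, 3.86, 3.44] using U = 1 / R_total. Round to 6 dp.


R_total = 1.02 + 1.62 + 1.15 + 3.86 + 3.44 = 11.09
U = 1/11.09 = 0.090171

0.090171


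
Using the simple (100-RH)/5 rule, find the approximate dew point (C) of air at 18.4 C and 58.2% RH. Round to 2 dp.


Td = 18.4 - (100-58.2)/5 = 10.04 C

10.04 C


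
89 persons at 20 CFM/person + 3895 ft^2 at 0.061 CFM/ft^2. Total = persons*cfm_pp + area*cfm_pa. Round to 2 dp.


Total = 89*20 + 3895*0.061 = 2017.60 CFM

2017.60 CFM


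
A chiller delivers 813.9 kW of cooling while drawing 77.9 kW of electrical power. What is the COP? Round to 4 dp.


COP = 813.9 / 77.9 = 10.4480

10.4480


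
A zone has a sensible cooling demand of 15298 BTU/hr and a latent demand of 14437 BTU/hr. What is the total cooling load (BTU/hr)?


Qt = 15298 + 14437 = 29735 BTU/hr

29735 BTU/hr


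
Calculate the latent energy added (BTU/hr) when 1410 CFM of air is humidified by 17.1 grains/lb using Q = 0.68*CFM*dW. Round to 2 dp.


Q = 0.68 * 1410 * 17.1 = 16395.48 BTU/hr

16395.48 BTU/hr


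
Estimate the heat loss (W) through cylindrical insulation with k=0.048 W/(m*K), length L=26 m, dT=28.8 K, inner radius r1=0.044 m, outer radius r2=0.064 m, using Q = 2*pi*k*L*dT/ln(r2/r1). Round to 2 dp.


Q = 2*pi*0.048*26*28.8/ln(0.064/0.044) = 602.71 W

602.71 W


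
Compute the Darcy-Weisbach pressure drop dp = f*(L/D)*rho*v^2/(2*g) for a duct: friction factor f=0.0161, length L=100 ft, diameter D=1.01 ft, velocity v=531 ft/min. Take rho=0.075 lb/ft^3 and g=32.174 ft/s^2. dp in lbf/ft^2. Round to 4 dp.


v_fps = 531/60 = 8.85 ft/s
dp = 0.0161*(100/1.01)*0.075*8.85^2/(2*32.174) = 0.1455 lbf/ft^2

0.1455 lbf/ft^2


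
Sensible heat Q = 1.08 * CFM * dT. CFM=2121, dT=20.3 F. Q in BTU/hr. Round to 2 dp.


Q = 1.08 * 2121 * 20.3 = 46500.80 BTU/hr

46500.80 BTU/hr


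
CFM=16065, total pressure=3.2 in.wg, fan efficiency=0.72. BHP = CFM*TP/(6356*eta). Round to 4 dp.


BHP = 16065 * 3.2 / (6356 * 0.72) = 11.2335 hp

11.2335 hp


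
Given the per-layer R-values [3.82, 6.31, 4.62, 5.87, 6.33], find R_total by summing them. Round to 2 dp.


R_total = 3.82 + 6.31 + 4.62 + 5.87 + 6.33 = 26.95

26.95


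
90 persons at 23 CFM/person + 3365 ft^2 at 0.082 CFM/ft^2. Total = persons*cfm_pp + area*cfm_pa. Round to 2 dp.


Total = 90*23 + 3365*0.082 = 2345.93 CFM

2345.93 CFM


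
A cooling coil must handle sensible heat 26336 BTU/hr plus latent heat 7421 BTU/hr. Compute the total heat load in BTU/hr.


Qt = 26336 + 7421 = 33757 BTU/hr

33757 BTU/hr


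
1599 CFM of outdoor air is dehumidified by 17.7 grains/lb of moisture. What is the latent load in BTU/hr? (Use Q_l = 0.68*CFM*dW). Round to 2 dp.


Q = 0.68 * 1599 * 17.7 = 19245.56 BTU/hr

19245.56 BTU/hr


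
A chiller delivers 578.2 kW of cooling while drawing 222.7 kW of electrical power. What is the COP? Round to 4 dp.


COP = 578.2 / 222.7 = 2.5963

2.5963


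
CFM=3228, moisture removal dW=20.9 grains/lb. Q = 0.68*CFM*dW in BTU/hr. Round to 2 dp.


Q = 0.68 * 3228 * 20.9 = 45876.34 BTU/hr

45876.34 BTU/hr


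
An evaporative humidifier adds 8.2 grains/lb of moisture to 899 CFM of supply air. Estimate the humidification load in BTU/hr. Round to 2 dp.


Q = 0.68 * 899 * 8.2 = 5012.82 BTU/hr

5012.82 BTU/hr


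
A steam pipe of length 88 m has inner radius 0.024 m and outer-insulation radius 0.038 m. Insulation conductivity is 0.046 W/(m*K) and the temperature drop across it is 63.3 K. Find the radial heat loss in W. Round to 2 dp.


Q = 2*pi*0.046*88*63.3/ln(0.038/0.024) = 3503.55 W

3503.55 W


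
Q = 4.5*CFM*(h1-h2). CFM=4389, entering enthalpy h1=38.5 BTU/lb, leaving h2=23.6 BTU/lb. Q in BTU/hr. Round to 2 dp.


Q = 4.5 * 4389 * (38.5 - 23.6) = 294282.45 BTU/hr

294282.45 BTU/hr


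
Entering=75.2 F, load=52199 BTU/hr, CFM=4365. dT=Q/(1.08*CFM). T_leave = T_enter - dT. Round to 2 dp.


dT = 52199/(1.08*4365) = 11.0727
T_leave = 75.2 - 11.0727 = 64.13 F

64.13 F


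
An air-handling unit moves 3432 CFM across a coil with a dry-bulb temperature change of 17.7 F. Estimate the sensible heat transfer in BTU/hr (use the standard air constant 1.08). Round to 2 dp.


Q = 1.08 * 3432 * 17.7 = 65606.11 BTU/hr

65606.11 BTU/hr


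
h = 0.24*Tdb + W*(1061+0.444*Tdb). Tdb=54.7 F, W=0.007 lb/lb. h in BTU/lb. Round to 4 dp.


h = 0.24*54.7 + 0.007*(1061+0.444*54.7) = 20.7250 BTU/lb

20.7250 BTU/lb


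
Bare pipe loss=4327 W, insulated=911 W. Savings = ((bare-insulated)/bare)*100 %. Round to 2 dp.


Savings = ((4327-911)/4327)*100 = 78.95 %

78.95 %


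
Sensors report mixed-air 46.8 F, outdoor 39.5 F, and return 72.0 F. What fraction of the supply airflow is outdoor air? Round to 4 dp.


frac = (46.8 - 72.0) / (39.5 - 72.0) = 0.7754

0.7754


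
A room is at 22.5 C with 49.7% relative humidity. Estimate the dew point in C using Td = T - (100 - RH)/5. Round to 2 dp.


Td = 22.5 - (100-49.7)/5 = 12.44 C

12.44 C


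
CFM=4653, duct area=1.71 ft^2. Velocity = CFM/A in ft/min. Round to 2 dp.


V = 4653 / 1.71 = 2721.05 ft/min

2721.05 ft/min


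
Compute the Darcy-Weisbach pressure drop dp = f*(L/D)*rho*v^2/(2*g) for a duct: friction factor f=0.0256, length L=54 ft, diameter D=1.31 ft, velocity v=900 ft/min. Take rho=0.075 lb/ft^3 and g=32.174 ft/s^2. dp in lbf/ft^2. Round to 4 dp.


v_fps = 900/60 = 15.0 ft/s
dp = 0.0256*(54/1.31)*0.075*15.0^2/(2*32.174) = 0.2767 lbf/ft^2

0.2767 lbf/ft^2


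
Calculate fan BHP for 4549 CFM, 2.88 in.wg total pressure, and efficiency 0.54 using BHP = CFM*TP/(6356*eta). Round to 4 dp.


BHP = 4549 * 2.88 / (6356 * 0.54) = 3.8171 hp

3.8171 hp


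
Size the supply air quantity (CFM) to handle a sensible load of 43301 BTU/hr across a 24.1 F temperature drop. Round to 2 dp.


CFM = 43301 / (1.08 * 24.1) = 1663.63

1663.63 CFM


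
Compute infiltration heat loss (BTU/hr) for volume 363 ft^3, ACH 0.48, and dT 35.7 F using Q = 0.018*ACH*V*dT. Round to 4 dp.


Q = 0.018 * 0.48 * 363 * 35.7 = 111.9666 BTU/hr

111.9666 BTU/hr


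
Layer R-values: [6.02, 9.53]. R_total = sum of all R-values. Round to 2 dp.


R_total = 6.02 + 9.53 = 15.55

15.55


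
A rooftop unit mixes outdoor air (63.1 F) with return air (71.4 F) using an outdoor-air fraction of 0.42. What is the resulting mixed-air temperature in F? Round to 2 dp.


T_mix = 0.42*63.1 + 0.58*71.4 = 67.91 F

67.91 F


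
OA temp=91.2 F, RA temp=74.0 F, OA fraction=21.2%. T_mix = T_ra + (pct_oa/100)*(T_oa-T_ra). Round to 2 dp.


T_mix = 74.0 + (21.2/100)*(91.2-74.0) = 77.65 F

77.65 F


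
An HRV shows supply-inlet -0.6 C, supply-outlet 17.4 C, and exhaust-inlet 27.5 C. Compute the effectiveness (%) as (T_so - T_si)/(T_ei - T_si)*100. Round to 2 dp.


eff = (17.4-(-0.6))/(27.5-(-0.6))*100 = 64.06 %

64.06 %
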